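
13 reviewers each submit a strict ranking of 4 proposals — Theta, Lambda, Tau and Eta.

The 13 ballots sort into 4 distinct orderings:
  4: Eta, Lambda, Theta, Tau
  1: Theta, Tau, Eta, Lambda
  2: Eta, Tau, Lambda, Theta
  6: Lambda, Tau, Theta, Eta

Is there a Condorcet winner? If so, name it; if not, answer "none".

none

Head-to-head results (13 reviewers):
Theta vs Lambda: Theta is ranked higher on 1 ballot, Lambda on 12. Lambda wins 12–1.
Theta vs Tau: Theta is ranked higher on 4+1 = 5 ballots, Tau on 8. Tau wins 8–5.
Theta vs Eta: 7 to 6, Theta.
Lambda vs Tau: 10 to 3, Lambda.
Lambda vs Eta: Lambda preferred on 6 ballots; Eta wins 7–6.
Tau vs Eta: 7 to 6, Tau.
No project is unbeaten: Theta loses to Lambda; Lambda loses to Eta; Tau loses to Lambda; Eta loses to Theta. In particular Theta → Eta → Lambda → Theta is a majority cycle — no Condorcet winner exists.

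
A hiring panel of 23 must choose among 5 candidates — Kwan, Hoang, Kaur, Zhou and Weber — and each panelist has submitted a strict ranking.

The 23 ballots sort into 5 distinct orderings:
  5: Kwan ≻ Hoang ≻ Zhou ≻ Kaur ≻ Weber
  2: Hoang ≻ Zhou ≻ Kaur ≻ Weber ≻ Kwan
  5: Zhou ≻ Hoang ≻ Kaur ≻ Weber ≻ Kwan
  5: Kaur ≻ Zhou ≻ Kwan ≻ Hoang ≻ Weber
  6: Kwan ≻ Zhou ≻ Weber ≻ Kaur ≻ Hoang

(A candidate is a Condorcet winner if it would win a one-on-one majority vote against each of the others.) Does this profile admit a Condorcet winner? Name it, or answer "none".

Pairwise majorities:
Kwan–Hoang: Kwan 16–7.
Kwan–Kaur: Kaur 12–11.
Kwan vs Zhou: Zhou, 12–11.
Kwan vs Weber: Kwan, 16–7.
Hoang vs Kaur: Hoang, 12–11.
Hoang vs Zhou: Zhou, 16–7.
Hoang–Weber: Hoang 17–6.
Kaur vs Zhou: Zhou, 18–5.
Kaur vs Weber: Kaur wins 17–6.
Zhou vs Weber: Zhou wins 23–0.
Only Zhou has no losses; Zhou is the Condorcet winner.

Zhou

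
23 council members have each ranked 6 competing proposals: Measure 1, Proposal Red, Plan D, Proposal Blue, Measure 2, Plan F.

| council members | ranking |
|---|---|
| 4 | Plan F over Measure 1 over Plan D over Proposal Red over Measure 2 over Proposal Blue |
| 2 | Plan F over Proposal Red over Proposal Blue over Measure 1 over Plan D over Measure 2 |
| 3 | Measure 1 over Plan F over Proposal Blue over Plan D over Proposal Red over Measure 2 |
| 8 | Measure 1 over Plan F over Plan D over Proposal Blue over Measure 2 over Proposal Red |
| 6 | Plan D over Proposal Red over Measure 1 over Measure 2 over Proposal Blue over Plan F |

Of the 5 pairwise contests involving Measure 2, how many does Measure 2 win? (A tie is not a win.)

Measure 2 against each rival (23 council members):
Measure 2 vs Measure 1: Measure 1, 23–0.
Measure 2–Proposal Red: Proposal Red 15–8.
Measure 2 vs Plan D: Measure 2 is ranked higher on 0 ballots, Plan D on 23. Plan D wins 23–0.
Measure 2 vs Proposal Blue: Proposal Blue wins 13–10.
Measure 2 vs Plan F: Measure 2 is ranked higher on 6 ballots, Plan F on 17. Plan F wins 17–6.
Measure 2 beats no one; loses to Measure 1, Proposal Red, Plan D, Proposal Blue, Plan F — 0 pairwise wins.

0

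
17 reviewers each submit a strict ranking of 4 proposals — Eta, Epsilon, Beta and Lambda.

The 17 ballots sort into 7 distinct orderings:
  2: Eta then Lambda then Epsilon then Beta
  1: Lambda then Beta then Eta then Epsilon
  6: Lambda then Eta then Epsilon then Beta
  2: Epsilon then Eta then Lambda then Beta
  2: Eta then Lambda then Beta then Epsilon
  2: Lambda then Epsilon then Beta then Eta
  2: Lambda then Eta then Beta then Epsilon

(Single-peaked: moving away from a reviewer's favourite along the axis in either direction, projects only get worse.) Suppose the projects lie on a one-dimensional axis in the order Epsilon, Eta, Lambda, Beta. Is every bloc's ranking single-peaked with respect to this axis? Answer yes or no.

no

Axis positions: Epsilon=1, Eta=2, Lambda=3, Beta=4.
Bloc 1 (peak Eta at position 2): ranking walks positions 2-3-1-4, expanding outward from the peak — single-peaked.
Bloc 2 (peak Lambda at position 3): ranking walks positions 3-4-2-1, expanding outward from the peak — single-peaked.
Bloc 3 (peak Lambda at position 3): ranking walks positions 3-2-1-4, expanding outward from the peak — single-peaked.
Bloc 4 (peak Epsilon at position 1): ranking walks positions 1-2-3-4, expanding outward from the peak — single-peaked.
Bloc 5 (peak Eta at position 2): ranking walks positions 2-3-4-1, expanding outward from the peak — single-peaked.
Bloc 6: ranking walks positions 3-1-4-2; Epsilon is ranked above Eta even though Eta lies between Epsilon and the peak Lambda on the axis — preferences dip and rise again. Not single-peaked.
Bloc 7 (peak Lambda at position 3): ranking walks positions 3-2-4-1, expanding outward from the peak — single-peaked.
Bloc 6 violates single-peakedness, so the profile is not single-peaked on this axis.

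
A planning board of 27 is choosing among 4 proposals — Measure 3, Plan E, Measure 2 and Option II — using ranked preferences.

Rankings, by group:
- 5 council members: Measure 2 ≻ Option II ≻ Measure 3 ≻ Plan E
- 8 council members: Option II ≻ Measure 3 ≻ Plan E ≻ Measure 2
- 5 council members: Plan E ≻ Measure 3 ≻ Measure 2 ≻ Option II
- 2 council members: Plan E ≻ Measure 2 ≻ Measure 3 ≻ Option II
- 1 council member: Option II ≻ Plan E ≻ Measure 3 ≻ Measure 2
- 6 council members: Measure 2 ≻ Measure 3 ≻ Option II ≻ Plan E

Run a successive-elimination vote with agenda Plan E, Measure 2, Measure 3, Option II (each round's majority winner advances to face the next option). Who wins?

Option II

Round 1: Plan E vs Measure 2 — 16–11, Plan E advances.
Round 2: Plan E vs Measure 3 — 8–19, Measure 3 advances.
Round 3: Measure 3 vs Option II — 13–14, Option II advances.
Option II survives the agenda.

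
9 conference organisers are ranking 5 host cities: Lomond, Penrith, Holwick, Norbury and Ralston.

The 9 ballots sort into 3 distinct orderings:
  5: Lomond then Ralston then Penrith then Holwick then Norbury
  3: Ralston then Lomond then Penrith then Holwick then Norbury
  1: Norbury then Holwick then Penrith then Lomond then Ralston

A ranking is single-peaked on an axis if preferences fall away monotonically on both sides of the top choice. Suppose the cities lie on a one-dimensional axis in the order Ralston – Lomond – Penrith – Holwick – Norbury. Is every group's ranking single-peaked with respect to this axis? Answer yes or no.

yes

Axis positions: Ralston=1, Lomond=2, Penrith=3, Holwick=4, Norbury=5.
Group 1 (peak Lomond at position 2): ranking walks positions 2-1-3-4-5, expanding outward from the peak — single-peaked.
Group 2 (peak Ralston at position 1): ranking walks positions 1-2-3-4-5, expanding outward from the peak — single-peaked.
Group 3 (peak Norbury at position 5): ranking walks positions 5-4-3-2-1, expanding outward from the peak — single-peaked.
Every ranking is single-peaked on this axis.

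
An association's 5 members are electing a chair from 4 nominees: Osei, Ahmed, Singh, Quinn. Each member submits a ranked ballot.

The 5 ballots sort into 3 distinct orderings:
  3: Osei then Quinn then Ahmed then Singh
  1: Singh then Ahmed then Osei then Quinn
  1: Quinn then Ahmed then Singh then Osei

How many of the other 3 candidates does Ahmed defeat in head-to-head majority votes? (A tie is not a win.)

Ahmed against each rival (5 voters):
Ahmed vs Osei: Ahmed is ranked higher on 1+1 = 2 ballots, Osei on 3. Osei wins 3–2.
Ahmed vs Singh: Ahmed, 4–1.
Ahmed vs Quinn: Quinn wins 4–1.
Ahmed beats Singh; loses to Osei, Quinn — 1 pairwise win.

1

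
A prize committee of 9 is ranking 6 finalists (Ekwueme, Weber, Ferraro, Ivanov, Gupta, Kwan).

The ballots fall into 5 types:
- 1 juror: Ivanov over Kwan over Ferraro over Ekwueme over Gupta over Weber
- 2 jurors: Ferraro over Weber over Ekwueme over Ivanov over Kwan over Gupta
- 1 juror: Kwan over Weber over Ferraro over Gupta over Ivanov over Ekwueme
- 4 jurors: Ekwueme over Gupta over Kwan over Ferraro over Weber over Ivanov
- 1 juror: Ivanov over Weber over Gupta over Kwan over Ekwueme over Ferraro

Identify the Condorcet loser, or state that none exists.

Ivanov

Pairwise majorities:
Ekwueme vs Weber: Ekwueme wins 5–4.
Ekwueme vs Ferraro: Ekwueme wins 5–4.
Ekwueme vs Ivanov: Ekwueme, 6–3.
Ekwueme vs Gupta: Ekwueme is ranked higher on 1+2+4 = 7 ballots, Gupta on 2. Ekwueme wins 7–2.
Ekwueme vs Kwan: 2+4 = 6 for Ekwueme, 3 for Kwan — Ekwueme by 6–3.
Weber vs Ferraro: Weber is ranked higher on 1+1 = 2 ballots, Ferraro on 7. Ferraro wins 7–2.
Weber vs Ivanov: Weber wins 7–2.
Weber vs Gupta: Weber is ranked higher on 2+1+1 = 4 ballots, Gupta on 5. Gupta wins 5–4.
Weber–Kwan: Kwan 6–3.
Ferraro vs Ivanov: 7 to 2, Ferraro.
Ferraro vs Gupta: Ferraro preferred on 1+2+1 = 4 ballots; Gupta wins 5–4.
Ferraro vs Kwan: Kwan, 7–2.
Ivanov–Gupta: Gupta 5–4.
Ivanov vs Kwan: 1+2+1 = 4 for Ivanov, 5 for Kwan — Kwan by 5–4.
Gupta vs Kwan: Gupta wins 5–4.
Only Ivanov has no wins; Ivanov is the Condorcet loser.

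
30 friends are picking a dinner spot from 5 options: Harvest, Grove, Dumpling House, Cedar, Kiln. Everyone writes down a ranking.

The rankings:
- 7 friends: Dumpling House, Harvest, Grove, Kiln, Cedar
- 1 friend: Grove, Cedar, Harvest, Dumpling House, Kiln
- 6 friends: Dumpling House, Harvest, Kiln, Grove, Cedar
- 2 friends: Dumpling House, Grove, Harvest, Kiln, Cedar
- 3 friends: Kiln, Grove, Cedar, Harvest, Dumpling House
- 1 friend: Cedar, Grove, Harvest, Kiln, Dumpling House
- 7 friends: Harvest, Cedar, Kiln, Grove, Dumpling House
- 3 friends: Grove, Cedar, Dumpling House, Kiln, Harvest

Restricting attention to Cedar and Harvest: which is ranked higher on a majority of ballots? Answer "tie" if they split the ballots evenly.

Harvest

Ballots ranking Cedar above Harvest: 1 + 3 + 1 + 3 = 8.
Ballots ranking Harvest above Cedar: 30 − 8 = 22.
Harvest wins the head-to-head 22–8.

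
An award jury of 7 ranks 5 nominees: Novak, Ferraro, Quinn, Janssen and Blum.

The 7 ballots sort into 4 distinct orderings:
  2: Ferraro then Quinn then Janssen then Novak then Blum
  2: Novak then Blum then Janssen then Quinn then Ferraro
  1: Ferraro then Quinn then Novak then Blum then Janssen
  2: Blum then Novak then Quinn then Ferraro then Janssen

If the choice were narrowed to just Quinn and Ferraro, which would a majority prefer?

Quinn

Ballots ranking Quinn above Ferraro: 2 + 2 = 4.
Ballots ranking Ferraro above Quinn: 7 − 4 = 3.
Quinn wins the head-to-head 4–3.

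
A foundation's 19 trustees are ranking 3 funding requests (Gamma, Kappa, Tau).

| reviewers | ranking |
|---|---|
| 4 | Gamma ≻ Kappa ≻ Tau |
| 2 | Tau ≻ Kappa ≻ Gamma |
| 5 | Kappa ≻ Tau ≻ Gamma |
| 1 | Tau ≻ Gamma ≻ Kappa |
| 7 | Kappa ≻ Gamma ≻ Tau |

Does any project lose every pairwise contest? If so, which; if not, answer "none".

Tau

Pairwise majorities:
Gamma vs Kappa: Gamma is ranked higher on 4+1 = 5 ballots, Kappa on 14. Kappa wins 14–5.
Gamma vs Tau: 4+7 = 11 for Gamma, 8 for Tau — Gamma by 11–8.
Kappa vs Tau: 16 to 3, Kappa.
Only Tau has no wins; Tau is the Condorcet loser.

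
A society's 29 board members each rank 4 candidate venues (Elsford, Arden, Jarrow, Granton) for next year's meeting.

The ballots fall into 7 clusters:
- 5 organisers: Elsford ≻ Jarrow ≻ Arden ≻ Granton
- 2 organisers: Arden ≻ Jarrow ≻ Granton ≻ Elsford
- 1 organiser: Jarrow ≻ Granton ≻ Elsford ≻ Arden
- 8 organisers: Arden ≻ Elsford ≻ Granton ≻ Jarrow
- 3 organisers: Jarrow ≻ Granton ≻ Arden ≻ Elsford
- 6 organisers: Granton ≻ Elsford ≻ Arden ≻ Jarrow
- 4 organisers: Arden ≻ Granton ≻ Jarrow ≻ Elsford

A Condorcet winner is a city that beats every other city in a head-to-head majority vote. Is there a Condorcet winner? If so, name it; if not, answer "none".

Check each pair by majority over 29 ballots:
Elsford vs Arden: 12 to 17, Arden.
Elsford–Jarrow: Elsford 19–10.
Elsford vs Granton: Granton wins 16–13.
Arden vs Jarrow: Arden wins 20–9.
Arden vs Granton: Arden, 19–10.
Jarrow vs Granton: Jarrow is ranked higher on 5+2+1+3 = 11 ballots, Granton on 18. Granton wins 18–11.
Arden wins every pairwise contest, so Arden is the Condorcet winner.

Arden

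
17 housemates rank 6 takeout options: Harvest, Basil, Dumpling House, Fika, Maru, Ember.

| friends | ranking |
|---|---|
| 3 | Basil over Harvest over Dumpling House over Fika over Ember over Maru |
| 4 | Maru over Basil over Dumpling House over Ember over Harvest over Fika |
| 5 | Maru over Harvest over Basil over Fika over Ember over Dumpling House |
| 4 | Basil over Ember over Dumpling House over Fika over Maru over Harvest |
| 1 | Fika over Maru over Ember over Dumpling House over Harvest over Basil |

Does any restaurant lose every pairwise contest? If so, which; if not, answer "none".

none

Head-to-head results (17 friends):
Harvest vs Basil: Harvest preferred on 5+1 = 6 ballots; Basil wins 11–6.
Harvest–Dumpling House: Dumpling House 9–8.
Harvest–Fika: Harvest 12–5.
Harvest vs Maru: Maru, 14–3.
Harvest vs Ember: Ember wins 9–8.
Basil–Dumpling House: Basil 16–1.
Basil vs Fika: Basil wins 16–1.
Basil vs Maru: Maru, 10–7.
Basil vs Ember: Basil is ranked higher on 3+4+5+4 = 16 ballots, Ember on 1. Basil wins 16–1.
Dumpling House–Fika: Dumpling House 11–6.
Dumpling House–Maru: Maru 10–7.
Dumpling House vs Ember: Ember, 10–7.
Fika vs Maru: Fika is ranked higher on 3+4+1 = 8 ballots, Maru on 9. Maru wins 9–8.
Fika–Ember: Fika 9–8.
Maru–Ember: Maru 10–7.
Each restaurant has at least one pairwise win (Harvest beats Fika; Basil beats Harvest; Dumpling House beats Harvest; Fika beats Ember; Maru beats Harvest; Ember beats Harvest) — no Condorcet loser.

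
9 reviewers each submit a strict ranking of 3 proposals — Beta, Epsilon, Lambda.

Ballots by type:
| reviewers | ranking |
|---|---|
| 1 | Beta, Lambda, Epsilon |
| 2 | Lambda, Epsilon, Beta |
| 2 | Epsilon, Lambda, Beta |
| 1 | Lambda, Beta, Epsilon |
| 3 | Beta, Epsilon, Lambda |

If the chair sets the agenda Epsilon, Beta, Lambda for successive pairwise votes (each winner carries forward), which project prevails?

Round 1: Epsilon vs Beta — 4–5, Beta advances.
Round 2: Beta vs Lambda — 4–5, Lambda advances.
Lambda survives the agenda.

Lambda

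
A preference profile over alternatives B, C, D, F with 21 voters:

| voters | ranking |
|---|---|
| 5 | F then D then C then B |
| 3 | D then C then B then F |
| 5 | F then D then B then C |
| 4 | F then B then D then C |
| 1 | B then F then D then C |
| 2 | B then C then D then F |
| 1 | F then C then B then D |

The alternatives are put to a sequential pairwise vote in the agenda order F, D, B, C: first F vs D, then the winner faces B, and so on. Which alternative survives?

Round 1: F vs D — 16–5, F advances.
Round 2: F vs B — 15–6, F advances.
Round 3: F vs C — 16–5, F advances.
F survives the agenda.

F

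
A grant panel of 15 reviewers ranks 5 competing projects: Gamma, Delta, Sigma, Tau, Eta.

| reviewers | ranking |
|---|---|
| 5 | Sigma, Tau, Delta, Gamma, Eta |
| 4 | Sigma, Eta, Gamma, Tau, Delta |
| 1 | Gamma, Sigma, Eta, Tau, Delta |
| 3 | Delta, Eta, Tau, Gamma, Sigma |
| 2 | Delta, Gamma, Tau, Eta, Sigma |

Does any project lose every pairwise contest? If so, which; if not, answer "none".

Pairwise majorities:
Gamma vs Delta: Delta, 10–5.
Gamma vs Sigma: Sigma wins 9–6.
Gamma vs Tau: Gamma is ranked higher on 4+1+2 = 7 ballots, Tau on 8. Tau wins 8–7.
Gamma–Eta: Gamma 8–7.
Delta vs Sigma: Sigma, 10–5.
Delta vs Tau: Delta preferred on 3+2 = 5 ballots; Tau wins 10–5.
Delta vs Eta: Delta wins 10–5.
Sigma vs Tau: Sigma is ranked higher on 5+4+1 = 10 ballots, Tau on 5. Sigma wins 10–5.
Sigma vs Eta: Sigma wins 10–5.
Tau vs Eta: Tau preferred on 5+2 = 7 ballots; Eta wins 8–7.
Every project wins at least one matchup (Gamma beats Eta; Delta beats Gamma; Sigma beats Gamma; Tau beats Gamma; Eta beats Tau), so there is no Condorcet loser.

none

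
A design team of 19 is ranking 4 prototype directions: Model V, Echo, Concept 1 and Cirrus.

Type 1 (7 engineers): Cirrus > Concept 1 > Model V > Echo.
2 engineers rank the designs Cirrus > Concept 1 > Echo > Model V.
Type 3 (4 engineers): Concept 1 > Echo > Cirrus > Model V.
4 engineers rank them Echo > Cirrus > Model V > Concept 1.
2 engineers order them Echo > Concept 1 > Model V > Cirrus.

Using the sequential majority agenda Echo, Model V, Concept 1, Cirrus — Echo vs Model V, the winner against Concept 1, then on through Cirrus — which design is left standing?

Cirrus

Round 1: Echo vs Model V — 12–7, Echo advances.
Round 2: Echo vs Concept 1 — 6–13, Concept 1 advances.
Round 3: Concept 1 vs Cirrus — 6–13, Cirrus advances.
The agenda winner is Cirrus.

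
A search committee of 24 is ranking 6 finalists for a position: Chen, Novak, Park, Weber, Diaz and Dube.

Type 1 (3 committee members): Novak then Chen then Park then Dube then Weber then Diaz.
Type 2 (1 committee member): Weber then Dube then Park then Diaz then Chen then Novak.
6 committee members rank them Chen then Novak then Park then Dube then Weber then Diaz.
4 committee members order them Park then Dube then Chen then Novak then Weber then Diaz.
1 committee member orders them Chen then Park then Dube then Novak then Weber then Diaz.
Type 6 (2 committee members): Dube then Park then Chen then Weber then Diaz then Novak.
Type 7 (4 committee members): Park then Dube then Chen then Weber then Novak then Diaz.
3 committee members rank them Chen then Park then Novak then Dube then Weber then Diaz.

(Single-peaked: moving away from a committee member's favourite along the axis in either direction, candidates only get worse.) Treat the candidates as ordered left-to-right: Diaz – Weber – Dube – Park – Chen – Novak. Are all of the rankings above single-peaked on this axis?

yes

Axis positions: Diaz=1, Weber=2, Dube=3, Park=4, Chen=5, Novak=6.
Type 1 (peak Novak at position 6): ranking walks positions 6-5-4-3-2-1, expanding outward from the peak — single-peaked.
Type 2 (peak Weber at position 2): ranking walks positions 2-3-4-1-5-6, expanding outward from the peak — single-peaked.
Type 3 (peak Chen at position 5): ranking walks positions 5-6-4-3-2-1, expanding outward from the peak — single-peaked.
Type 4 (peak Park at position 4): ranking walks positions 4-3-5-6-2-1, expanding outward from the peak — single-peaked.
Type 5 (peak Chen at position 5): ranking walks positions 5-4-3-6-2-1, expanding outward from the peak — single-peaked.
Type 6 (peak Dube at position 3): ranking walks positions 3-4-5-2-1-6, expanding outward from the peak — single-peaked.
Type 7 (peak Park at position 4): ranking walks positions 4-3-5-2-6-1, expanding outward from the peak — single-peaked.
Type 8 (peak Chen at position 5): ranking walks positions 5-4-6-3-2-1, expanding outward from the peak — single-peaked.
Every ranking is single-peaked on this axis.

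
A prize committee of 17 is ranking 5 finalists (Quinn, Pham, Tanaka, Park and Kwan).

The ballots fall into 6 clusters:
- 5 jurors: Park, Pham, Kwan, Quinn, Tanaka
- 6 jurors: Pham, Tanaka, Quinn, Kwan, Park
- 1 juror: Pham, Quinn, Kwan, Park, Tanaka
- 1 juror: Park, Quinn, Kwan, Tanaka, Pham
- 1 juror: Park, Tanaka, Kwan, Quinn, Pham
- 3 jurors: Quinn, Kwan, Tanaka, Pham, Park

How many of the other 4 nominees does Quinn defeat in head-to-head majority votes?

3

Quinn against each rival (17 jurors):
Quinn vs Pham: Quinn preferred on 1+1+3 = 5 ballots; Pham wins 12–5.
Quinn vs Tanaka: 5+1+1+3 = 10 for Quinn, 7 for Tanaka — Quinn by 10–7.
Quinn vs Park: Quinn, 10–7.
Quinn vs Kwan: Quinn, 11–6.
Quinn beats Tanaka, Park, Kwan; loses to Pham — 3 pairwise wins.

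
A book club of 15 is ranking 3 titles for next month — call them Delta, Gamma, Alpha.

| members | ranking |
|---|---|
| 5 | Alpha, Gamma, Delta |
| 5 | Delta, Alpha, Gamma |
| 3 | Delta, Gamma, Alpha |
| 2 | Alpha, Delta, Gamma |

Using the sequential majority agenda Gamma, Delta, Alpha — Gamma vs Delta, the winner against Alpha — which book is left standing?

Delta

Round 1: Gamma vs Delta — 5–10, Delta advances.
Round 2: Delta vs Alpha — 8–7, Delta advances.
The agenda winner is Delta.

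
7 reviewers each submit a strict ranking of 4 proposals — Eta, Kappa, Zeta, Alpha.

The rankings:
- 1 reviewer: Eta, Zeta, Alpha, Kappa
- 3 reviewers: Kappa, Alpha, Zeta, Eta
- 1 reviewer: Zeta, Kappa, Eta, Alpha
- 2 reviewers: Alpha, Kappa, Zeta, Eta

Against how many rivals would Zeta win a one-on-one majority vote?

Zeta against each rival (7 reviewers):
Zeta vs Eta: Zeta preferred on 3+1+2 = 6 ballots; Zeta wins 6–1.
Zeta vs Kappa: Kappa wins 5–2.
Zeta–Alpha: Alpha 5–2.
Zeta beats Eta; loses to Kappa, Alpha — 1 pairwise win.

1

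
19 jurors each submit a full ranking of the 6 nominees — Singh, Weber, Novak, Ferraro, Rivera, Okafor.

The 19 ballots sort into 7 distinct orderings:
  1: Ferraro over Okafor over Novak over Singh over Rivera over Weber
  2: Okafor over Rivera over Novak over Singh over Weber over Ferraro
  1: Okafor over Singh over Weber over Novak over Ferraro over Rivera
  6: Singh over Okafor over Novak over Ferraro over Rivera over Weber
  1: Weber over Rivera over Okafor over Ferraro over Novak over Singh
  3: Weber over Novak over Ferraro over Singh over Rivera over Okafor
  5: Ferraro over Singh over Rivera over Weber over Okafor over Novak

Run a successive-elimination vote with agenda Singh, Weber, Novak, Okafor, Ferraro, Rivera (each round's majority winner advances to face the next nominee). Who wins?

Round 1: Singh vs Weber — 15–4, Singh advances.
Round 2: Singh vs Novak — 12–7, Singh advances.
Round 3: Singh vs Okafor — 14–5, Singh advances.
Round 4: Singh vs Ferraro — 9–10, Ferraro advances.
Round 5: Ferraro vs Rivera — 16–3, Ferraro advances.
Ferraro survives the agenda.

Ferraro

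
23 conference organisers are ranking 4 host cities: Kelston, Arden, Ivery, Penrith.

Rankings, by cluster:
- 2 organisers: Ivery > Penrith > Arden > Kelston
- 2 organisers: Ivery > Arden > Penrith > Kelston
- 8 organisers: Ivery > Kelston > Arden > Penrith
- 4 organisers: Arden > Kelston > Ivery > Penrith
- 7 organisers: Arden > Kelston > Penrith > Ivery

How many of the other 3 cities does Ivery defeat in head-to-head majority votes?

Ivery against each rival (23 organisers):
Ivery vs Kelston: Ivery wins 12–11.
Ivery–Arden: Ivery 12–11.
Ivery vs Penrith: 16 to 7, Ivery.
Ivery beats Kelston, Arden, Penrith — 3 pairwise wins.

3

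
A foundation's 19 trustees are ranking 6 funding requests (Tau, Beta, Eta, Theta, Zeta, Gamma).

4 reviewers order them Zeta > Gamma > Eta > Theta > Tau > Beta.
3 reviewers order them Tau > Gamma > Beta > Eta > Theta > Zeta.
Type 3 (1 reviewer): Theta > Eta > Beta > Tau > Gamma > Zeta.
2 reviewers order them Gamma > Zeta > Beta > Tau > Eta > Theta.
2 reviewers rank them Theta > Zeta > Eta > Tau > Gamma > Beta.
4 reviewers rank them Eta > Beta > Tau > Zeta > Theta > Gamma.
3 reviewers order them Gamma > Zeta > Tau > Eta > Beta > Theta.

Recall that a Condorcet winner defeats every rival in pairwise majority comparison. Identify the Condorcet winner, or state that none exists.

Head-to-head results (19 reviewers):
Tau vs Beta: Tau wins 12–7.
Tau–Eta: Eta 11–8.
Tau vs Theta: 3+2+4+3 = 12 for Tau, 7 for Theta — Tau by 12–7.
Tau vs Zeta: Zeta, 11–8.
Tau vs Gamma: 10 to 9, Tau.
Beta vs Eta: 5 to 14, Eta.
Beta vs Theta: 12 to 7, Beta.
Beta vs Zeta: 3+1+4 = 8 for Beta, 11 for Zeta — Zeta by 11–8.
Beta vs Gamma: 5 to 14, Gamma.
Eta vs Theta: Eta preferred on 4+3+2+4+3 = 16 ballots; Eta wins 16–3.
Eta vs Zeta: Eta preferred on 3+1+4 = 8 ballots; Zeta wins 11–8.
Eta vs Gamma: 1+2+4 = 7 for Eta, 12 for Gamma — Gamma by 12–7.
Theta vs Zeta: Theta is ranked higher on 3+1+2 = 6 ballots, Zeta on 13. Zeta wins 13–6.
Theta vs Gamma: 7 to 12, Gamma.
Zeta–Gamma: Zeta 10–9.
Only Zeta has no losses; Zeta is the Condorcet winner.

Zeta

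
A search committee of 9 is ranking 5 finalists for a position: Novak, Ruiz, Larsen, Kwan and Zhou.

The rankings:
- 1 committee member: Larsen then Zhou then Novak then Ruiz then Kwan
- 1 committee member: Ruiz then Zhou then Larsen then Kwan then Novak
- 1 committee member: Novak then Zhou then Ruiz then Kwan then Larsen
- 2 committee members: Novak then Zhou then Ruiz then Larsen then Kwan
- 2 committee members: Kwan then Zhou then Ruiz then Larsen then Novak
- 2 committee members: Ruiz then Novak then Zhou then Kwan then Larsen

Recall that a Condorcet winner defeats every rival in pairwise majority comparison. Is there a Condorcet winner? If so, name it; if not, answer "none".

none

Head-to-head results (9 committee members):
Novak–Ruiz: Ruiz 5–4.
Novak–Larsen: Novak 5–4.
Novak vs Kwan: Novak wins 6–3.
Novak–Zhou: Novak 5–4.
Ruiz–Larsen: Ruiz 8–1.
Ruiz–Kwan: Ruiz 7–2.
Ruiz vs Zhou: Zhou wins 6–3.
Larsen–Kwan: Kwan 5–4.
Larsen–Zhou: Zhou 8–1.
Kwan vs Zhou: Zhou, 7–2.
Each candidate drops at least one matchup (Novak loses to Ruiz; Ruiz loses to Zhou; Larsen loses to Novak; Kwan loses to Novak; Zhou loses to Novak); the cycle Novak → Zhou → Ruiz → Novak rules out a Condorcet winner.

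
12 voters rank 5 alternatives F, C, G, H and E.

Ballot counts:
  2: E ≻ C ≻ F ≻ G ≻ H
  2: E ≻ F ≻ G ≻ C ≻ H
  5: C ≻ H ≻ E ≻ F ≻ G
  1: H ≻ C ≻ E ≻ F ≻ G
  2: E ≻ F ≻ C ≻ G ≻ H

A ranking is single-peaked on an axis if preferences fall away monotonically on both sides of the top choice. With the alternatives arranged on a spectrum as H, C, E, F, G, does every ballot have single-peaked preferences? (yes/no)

yes

Axis positions: H=1, C=2, E=3, F=4, G=5.
Group 1 (peak E at position 3): ranking walks positions 3-2-4-5-1, expanding outward from the peak — single-peaked.
Group 2 (peak E at position 3): ranking walks positions 3-4-5-2-1, expanding outward from the peak — single-peaked.
Group 3 (peak C at position 2): ranking walks positions 2-1-3-4-5, expanding outward from the peak — single-peaked.
Group 4 (peak H at position 1): ranking walks positions 1-2-3-4-5, expanding outward from the peak — single-peaked.
Group 5 (peak E at position 3): ranking walks positions 3-4-2-5-1, expanding outward from the peak — single-peaked.
Every ranking is single-peaked on this axis.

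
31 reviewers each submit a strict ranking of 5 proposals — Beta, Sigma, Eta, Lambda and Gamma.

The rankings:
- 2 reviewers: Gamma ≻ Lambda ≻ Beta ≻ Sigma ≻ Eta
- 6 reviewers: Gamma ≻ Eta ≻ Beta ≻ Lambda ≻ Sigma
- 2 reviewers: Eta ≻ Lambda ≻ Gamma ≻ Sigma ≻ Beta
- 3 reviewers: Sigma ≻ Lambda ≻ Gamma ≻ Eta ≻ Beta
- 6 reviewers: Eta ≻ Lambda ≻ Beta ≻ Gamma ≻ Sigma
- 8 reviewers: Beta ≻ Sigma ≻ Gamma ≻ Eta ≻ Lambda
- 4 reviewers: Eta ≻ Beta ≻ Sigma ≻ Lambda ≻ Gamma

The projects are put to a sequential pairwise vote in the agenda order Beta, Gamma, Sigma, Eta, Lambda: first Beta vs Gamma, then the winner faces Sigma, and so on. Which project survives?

Eta

Round 1: Beta vs Gamma — 18–13, Beta advances.
Round 2: Beta vs Sigma — 26–5, Beta advances.
Round 3: Beta vs Eta — 10–21, Eta advances.
Round 4: Eta vs Lambda — 26–5, Eta advances.
Eta survives the agenda.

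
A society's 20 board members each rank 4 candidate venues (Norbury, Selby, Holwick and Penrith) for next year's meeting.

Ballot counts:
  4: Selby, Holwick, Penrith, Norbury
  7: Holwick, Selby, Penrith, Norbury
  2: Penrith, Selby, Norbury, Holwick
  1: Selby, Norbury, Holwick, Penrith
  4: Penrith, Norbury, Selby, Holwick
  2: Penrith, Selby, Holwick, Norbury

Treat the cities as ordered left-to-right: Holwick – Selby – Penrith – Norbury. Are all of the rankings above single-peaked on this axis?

Axis positions: Holwick=1, Selby=2, Penrith=3, Norbury=4.
Group 1 (peak Selby at position 2): ranking walks positions 2-1-3-4, expanding outward from the peak — single-peaked.
Group 2 (peak Holwick at position 1): ranking walks positions 1-2-3-4, expanding outward from the peak — single-peaked.
Group 3 (peak Penrith at position 3): ranking walks positions 3-2-4-1, expanding outward from the peak — single-peaked.
Group 4: ranking walks positions 2-4-1-3; Norbury is ranked above Penrith even though Penrith lies between Norbury and the peak Selby on the axis — preferences dip and rise again. Not single-peaked.
Group 5 (peak Penrith at position 3): ranking walks positions 3-4-2-1, expanding outward from the peak — single-peaked.
Group 6 (peak Penrith at position 3): ranking walks positions 3-2-1-4, expanding outward from the peak — single-peaked.
Group 4 violates single-peakedness, so the profile is not single-peaked on this axis.

no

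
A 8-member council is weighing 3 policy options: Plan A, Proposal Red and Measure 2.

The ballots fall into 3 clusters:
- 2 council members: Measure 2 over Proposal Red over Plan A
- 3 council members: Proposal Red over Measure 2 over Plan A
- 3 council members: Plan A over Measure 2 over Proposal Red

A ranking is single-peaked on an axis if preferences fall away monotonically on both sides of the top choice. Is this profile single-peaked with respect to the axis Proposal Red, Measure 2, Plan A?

yes

Axis positions: Proposal Red=1, Measure 2=2, Plan A=3.
Cluster 1 (peak Measure 2 at position 2): ranking walks positions 2-1-3, expanding outward from the peak — single-peaked.
Cluster 2 (peak Proposal Red at position 1): ranking walks positions 1-2-3, expanding outward from the peak — single-peaked.
Cluster 3 (peak Plan A at position 3): ranking walks positions 3-2-1, expanding outward from the peak — single-peaked.
Every ranking is single-peaked on this axis.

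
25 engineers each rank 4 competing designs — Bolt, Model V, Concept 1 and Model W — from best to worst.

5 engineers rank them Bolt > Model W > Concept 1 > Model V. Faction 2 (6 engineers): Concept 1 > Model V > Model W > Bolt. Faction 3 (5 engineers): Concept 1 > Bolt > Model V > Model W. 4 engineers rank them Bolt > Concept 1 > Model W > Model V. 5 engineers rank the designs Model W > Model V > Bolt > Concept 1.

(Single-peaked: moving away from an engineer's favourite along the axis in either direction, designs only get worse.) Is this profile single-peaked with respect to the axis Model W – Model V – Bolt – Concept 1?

no

Axis positions: Model W=1, Model V=2, Bolt=3, Concept 1=4.
Faction 1: ranking walks positions 3-1-4-2; Model W is ranked above Model V even though Model V lies between Model W and the peak Bolt on the axis — preferences dip and rise again. Not single-peaked.
Faction 2: ranking walks positions 4-2-1-3; Model V is ranked above Bolt even though Bolt lies between Model V and the peak Concept 1 on the axis — preferences dip and rise again. Not single-peaked.
Faction 3 (peak Concept 1 at position 4): ranking walks positions 4-3-2-1, expanding outward from the peak — single-peaked.
Faction 4: ranking walks positions 3-4-1-2; Model W is ranked above Model V even though Model V lies between Model W and the peak Bolt on the axis — preferences dip and rise again. Not single-peaked.
Faction 5 (peak Model W at position 1): ranking walks positions 1-2-3-4, expanding outward from the peak — single-peaked.
Faction 1 violates single-peakedness, so the profile is not single-peaked on this axis.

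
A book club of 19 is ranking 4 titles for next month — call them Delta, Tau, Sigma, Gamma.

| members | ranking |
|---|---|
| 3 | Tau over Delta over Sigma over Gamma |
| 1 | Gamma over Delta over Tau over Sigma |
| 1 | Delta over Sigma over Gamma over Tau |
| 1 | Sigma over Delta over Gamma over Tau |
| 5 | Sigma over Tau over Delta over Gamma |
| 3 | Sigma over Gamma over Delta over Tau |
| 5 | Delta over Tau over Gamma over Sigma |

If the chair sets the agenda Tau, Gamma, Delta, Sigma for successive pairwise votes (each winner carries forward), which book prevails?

Round 1: Tau vs Gamma — 13–6, Tau advances.
Round 2: Tau vs Delta — 8–11, Delta advances.
Round 3: Delta vs Sigma — 10–9, Delta advances.
Delta survives the agenda.

Delta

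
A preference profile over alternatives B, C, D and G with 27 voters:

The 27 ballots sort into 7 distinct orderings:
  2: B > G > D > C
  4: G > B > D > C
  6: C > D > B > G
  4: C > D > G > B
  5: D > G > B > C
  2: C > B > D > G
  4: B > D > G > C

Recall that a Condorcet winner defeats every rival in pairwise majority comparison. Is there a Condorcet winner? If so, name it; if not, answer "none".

D

Check each pair by majority over 27 ballots:
B vs C: B wins 15–12.
B–D: D 15–12.
B–G: B 14–13.
C–D: D 15–12.
C vs G: G, 15–12.
D–G: D 21–6.
D defeats every rival head-to-head and is the Condorcet winner.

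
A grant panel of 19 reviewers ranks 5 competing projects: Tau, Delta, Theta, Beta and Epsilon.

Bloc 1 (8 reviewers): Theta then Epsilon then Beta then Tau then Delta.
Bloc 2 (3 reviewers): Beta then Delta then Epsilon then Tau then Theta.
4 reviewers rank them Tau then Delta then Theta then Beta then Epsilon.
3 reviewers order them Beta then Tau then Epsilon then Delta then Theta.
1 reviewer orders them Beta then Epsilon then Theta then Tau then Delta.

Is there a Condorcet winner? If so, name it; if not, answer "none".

none

Head-to-head results (19 reviewers):
Tau vs Delta: 16 to 3, Tau.
Tau vs Theta: Tau, 10–9.
Tau vs Beta: Beta, 15–4.
Tau vs Epsilon: Tau preferred on 4+3 = 7 ballots; Epsilon wins 12–7.
Delta vs Theta: 3+4+3 = 10 for Delta, 9 for Theta — Delta by 10–9.
Delta vs Beta: Delta preferred on 4 ballots; Beta wins 15–4.
Delta vs Epsilon: Epsilon, 12–7.
Theta vs Beta: Theta preferred on 8+4 = 12 ballots; Theta wins 12–7.
Theta vs Epsilon: 12 to 7, Theta.
Beta vs Epsilon: 3+4+3+1 = 11 for Beta, 8 for Epsilon — Beta by 11–8.
Every project loses at least once (Tau loses to Beta; Delta loses to Tau; Theta loses to Tau; Beta loses to Theta; Epsilon loses to Theta). The majority relation contains the cycle Tau → Theta → Beta → Tau, so there is no Condorcet winner.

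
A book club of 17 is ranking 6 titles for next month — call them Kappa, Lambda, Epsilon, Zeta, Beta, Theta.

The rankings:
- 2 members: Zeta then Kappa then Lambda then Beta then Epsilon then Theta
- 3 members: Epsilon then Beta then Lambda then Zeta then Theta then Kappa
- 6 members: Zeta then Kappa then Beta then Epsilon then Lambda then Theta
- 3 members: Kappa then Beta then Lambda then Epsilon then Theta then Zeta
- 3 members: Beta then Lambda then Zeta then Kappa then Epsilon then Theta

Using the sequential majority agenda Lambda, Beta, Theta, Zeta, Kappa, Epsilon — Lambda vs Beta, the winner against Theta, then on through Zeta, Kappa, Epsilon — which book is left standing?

Round 1: Lambda vs Beta — 2–15, Beta advances.
Round 2: Beta vs Theta — 17–0, Beta advances.
Round 3: Beta vs Zeta — 9–8, Beta advances.
Round 4: Beta vs Kappa — 6–11, Kappa advances.
Round 5: Kappa vs Epsilon — 14–3, Kappa advances.
Kappa survives the agenda.

Kappa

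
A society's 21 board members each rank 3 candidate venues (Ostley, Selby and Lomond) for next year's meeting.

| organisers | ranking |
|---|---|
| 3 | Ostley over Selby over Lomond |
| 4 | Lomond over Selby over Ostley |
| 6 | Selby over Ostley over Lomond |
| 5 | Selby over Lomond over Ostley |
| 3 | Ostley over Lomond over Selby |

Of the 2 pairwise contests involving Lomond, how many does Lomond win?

Lomond against each rival (21 organisers):
Lomond vs Ostley: Lomond is ranked higher on 4+5 = 9 ballots, Ostley on 12. Ostley wins 12–9.
Lomond vs Selby: Selby, 14–7.
Lomond beats no one; loses to Ostley, Selby — 0 pairwise wins.

0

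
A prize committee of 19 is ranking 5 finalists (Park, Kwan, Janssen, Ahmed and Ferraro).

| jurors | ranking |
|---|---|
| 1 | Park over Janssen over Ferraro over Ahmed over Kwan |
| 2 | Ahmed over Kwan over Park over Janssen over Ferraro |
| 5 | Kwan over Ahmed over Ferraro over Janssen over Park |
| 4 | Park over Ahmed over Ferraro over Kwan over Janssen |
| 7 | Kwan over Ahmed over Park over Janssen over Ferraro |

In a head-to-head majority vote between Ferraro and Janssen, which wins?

Janssen

Ballots ranking Ferraro above Janssen: 5 + 4 = 9.
Ballots ranking Janssen above Ferraro: 19 − 9 = 10.
Janssen wins the head-to-head 10–9.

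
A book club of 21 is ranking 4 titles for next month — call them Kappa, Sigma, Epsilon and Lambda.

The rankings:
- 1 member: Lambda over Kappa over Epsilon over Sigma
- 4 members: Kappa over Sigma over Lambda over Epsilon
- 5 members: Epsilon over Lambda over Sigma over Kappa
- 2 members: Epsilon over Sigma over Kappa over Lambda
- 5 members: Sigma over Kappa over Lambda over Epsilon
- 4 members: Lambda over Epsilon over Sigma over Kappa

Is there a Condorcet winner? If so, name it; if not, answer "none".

none

Check each pair by majority over 21 ballots:
Kappa vs Sigma: Kappa preferred on 1+4 = 5 ballots; Sigma wins 16–5.
Kappa–Epsilon: Epsilon 11–10.
Kappa–Lambda: Kappa 11–10.
Sigma vs Epsilon: Sigma is ranked higher on 4+5 = 9 ballots, Epsilon on 12. Epsilon wins 12–9.
Sigma–Lambda: Sigma 11–10.
Epsilon–Lambda: Lambda 14–7.
Each book drops at least one matchup (Kappa loses to Sigma; Sigma loses to Epsilon; Epsilon loses to Lambda; Lambda loses to Kappa); the cycle Kappa > Lambda > Epsilon > Kappa rules out a Condorcet winner.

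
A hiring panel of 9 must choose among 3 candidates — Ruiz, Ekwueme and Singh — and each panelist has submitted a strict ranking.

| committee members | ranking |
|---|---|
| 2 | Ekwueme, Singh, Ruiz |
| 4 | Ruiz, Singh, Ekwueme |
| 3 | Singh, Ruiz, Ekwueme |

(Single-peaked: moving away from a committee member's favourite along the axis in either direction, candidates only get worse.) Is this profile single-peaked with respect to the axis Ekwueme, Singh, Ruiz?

yes

Axis positions: Ekwueme=1, Singh=2, Ruiz=3.
Bloc 1 (peak Ekwueme at position 1): ranking walks positions 1-2-3, expanding outward from the peak — single-peaked.
Bloc 2 (peak Ruiz at position 3): ranking walks positions 3-2-1, expanding outward from the peak — single-peaked.
Bloc 3 (peak Singh at position 2): ranking walks positions 2-3-1, expanding outward from the peak — single-peaked.
Every ranking is single-peaked on this axis.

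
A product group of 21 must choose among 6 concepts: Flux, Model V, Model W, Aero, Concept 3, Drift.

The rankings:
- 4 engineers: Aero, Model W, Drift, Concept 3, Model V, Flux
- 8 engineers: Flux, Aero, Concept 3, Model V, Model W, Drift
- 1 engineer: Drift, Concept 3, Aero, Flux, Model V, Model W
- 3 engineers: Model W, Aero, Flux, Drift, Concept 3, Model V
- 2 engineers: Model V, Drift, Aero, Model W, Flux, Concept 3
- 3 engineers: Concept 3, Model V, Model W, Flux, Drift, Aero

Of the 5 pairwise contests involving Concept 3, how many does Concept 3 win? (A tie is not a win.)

Concept 3 against each rival (21 engineers):
Concept 3 vs Flux: Flux, 13–8.
Concept 3 vs Model V: Concept 3 wins 19–2.
Concept 3 vs Model W: Concept 3 preferred on 8+1+3 = 12 ballots; Concept 3 wins 12–9.
Concept 3–Aero: Aero 17–4.
Concept 3–Drift: Concept 3 11–10.
Concept 3 beats Model V, Model W, Drift; loses to Flux, Aero — 3 pairwise wins.

3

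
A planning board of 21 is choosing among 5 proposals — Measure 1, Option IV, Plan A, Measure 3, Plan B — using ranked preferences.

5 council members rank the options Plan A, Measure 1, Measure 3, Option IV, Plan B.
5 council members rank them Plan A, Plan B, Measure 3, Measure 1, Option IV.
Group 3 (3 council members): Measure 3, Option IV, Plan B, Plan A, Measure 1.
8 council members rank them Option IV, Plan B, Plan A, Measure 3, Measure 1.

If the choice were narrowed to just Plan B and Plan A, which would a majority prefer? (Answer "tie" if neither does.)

Ballots ranking Plan B above Plan A: 3 + 8 = 11.
Ballots ranking Plan A above Plan B: 21 − 11 = 10.
Plan B wins the head-to-head 11–10.

Plan B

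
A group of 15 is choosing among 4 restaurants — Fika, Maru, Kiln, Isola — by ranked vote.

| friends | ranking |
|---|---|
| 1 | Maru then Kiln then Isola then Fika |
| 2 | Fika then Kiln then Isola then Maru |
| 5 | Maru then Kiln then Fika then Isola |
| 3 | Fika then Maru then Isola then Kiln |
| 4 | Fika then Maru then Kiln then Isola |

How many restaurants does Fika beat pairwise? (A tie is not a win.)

3

Fika against each rival (15 friends):
Fika vs Maru: Fika, 9–6.
Fika–Kiln: Fika 9–6.
Fika–Isola: Fika 14–1.
Fika beats Maru, Kiln, Isola — 3 pairwise wins.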